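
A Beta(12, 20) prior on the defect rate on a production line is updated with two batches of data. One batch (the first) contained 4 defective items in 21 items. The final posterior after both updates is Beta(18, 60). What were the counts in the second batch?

Sequential conjugate updates are equivalent to a single update on the pooled data, so total successes = posterior α − prior α and total failures = posterior β − prior β.
Total across both batches: 18−12=6 defective items, 60−20=40 good items.
Subtract the first batch: 6−4=2 defective items and 40−17=23 good items.

2 defective items and 23 good items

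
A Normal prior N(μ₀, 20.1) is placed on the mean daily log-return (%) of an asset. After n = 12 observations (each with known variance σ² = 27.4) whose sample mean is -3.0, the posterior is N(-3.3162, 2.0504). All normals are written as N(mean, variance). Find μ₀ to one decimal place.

μ₀ = -6.1

The posterior mean is a precision-weighted average: μ_n = (τ₀μ₀ + τ_data·x̄)/(τ₀+τ_data), with τ₀=1/σ₀² and τ_data=n/σ².
Here τ₀ = 1/20.1 = 0.049751 and τ_data = 12/27.4 = 0.437956, so τ_n = 0.487707.
Rearranging for μ₀: μ₀ = (μ_n·τ_n − τ_data·x̄)/τ₀ = (-3.3162·0.487707 − 0.437956·-3.0) / 0.049751 = -0.303466/0.049751 ≈ -6.1.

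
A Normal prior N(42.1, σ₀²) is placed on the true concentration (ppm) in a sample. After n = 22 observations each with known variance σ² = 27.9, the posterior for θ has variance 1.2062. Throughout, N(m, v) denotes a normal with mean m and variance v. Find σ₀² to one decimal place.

σ₀² = 24.7

For the Normal–Normal model with known σ², precisions add: τ_n = τ₀ + n/σ².
So 1/σ₀² = 1/1.2062 − 22/27.9 = 0.829050 − 0.788530 = 0.040520.
Hence σ₀² = 1/0.040520 ≈ 24.7.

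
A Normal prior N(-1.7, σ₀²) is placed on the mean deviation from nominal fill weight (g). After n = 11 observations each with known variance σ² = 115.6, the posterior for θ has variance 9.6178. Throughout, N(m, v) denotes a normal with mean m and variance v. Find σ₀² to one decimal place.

σ₀² = 113.4

For the Normal–Normal model with known σ², precisions add: τ_n = τ₀ + n/σ².
So 1/σ₀² = 1/9.6178 − 11/115.6 = 0.103974 − 0.095156 = 0.008818.
Hence σ₀² = 1/0.008818 ≈ 113.4.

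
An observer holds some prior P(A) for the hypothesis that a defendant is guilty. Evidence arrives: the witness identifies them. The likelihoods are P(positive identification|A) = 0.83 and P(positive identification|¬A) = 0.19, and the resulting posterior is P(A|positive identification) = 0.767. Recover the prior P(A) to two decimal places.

Bayes' rule in odds form gives O(A|E) = O(A)·[P(E|A)/P(E|¬A)], hence O(A) = O(A|E)/LR.
Posterior odds = 0.767/(1−0.767) = 3.2918. LR = 0.83/0.19 = 4.3684.
Prior odds = 3.2918/4.3684 = 0.7535, so P(A) = 0.7535/(1+0.7535) ≈ 0.43.

P(A) = 0.43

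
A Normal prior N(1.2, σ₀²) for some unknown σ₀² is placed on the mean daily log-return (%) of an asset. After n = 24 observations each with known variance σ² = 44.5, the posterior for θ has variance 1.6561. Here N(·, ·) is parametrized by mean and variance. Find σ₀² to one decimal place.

σ₀² = 15.5

For the Normal–Normal model with known σ², precisions add: τ_n = τ₀ + n/σ².
So 1/σ₀² = 1/1.6561 − 24/44.5 = 0.603828 − 0.539326 = 0.064502.
Hence σ₀² = 1/0.064502 ≈ 15.5.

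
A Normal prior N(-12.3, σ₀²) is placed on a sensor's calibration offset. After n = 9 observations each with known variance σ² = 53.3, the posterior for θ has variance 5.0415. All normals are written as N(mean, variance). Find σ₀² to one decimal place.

σ₀² = 33.9

For the Normal–Normal model with known σ², precisions add: τ_n = τ₀ + n/σ².
So 1/σ₀² = 1/5.0415 − 9/53.3 = 0.198354 − 0.168856 = 0.029498.
Hence σ₀² = 1/0.029498 ≈ 33.9.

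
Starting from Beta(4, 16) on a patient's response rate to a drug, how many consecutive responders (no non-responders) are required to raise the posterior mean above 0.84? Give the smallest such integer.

After k responders and 0 non-responders the posterior is Beta(4+k, 16), with mean (4+k)/(4+16+k).
Set (4+k)/(20+k) > 0.84 and solve: k > (0.84·20 − 4)/(1 − 0.84) = 80.000.
The smallest integer exceeding 80.000 is 81.

k = 81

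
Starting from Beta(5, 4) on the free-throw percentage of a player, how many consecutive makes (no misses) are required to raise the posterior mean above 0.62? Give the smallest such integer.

k = 2

After k makes and 0 misses the posterior is Beta(5+k, 4), with mean (5+k)/(5+4+k).
Set (5+k)/(9+k) > 0.62 and solve: k > (0.62·9 − 5)/(1 − 0.62) = 1.526.
The smallest integer exceeding 1.526 is 2.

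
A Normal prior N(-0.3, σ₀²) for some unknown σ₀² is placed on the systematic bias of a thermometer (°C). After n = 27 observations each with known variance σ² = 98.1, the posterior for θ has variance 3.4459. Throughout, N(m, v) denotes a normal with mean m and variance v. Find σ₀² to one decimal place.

For the Normal–Normal model with known σ², precisions add: τ_n = τ₀ + n/σ².
So 1/σ₀² = 1/3.4459 − 27/98.1 = 0.290200 − 0.275229 = 0.014971.
Hence σ₀² = 1/0.014971 ≈ 66.8.

σ₀² = 66.8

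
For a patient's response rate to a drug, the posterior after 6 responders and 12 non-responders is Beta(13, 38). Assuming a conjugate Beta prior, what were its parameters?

Under Beta–binomial conjugacy the posterior parameters are (α+s, β+f).
Subtract the data counts: 13−6=7, 38−12=26.

Beta(7, 26)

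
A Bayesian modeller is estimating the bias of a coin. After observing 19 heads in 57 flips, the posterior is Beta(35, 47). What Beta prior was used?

Beta(16, 9)

Beta is conjugate to the binomial likelihood: posterior = Beta(α+s, β+f).
So α = 35 − 19 = 16 and β = 47 − 38 = 9.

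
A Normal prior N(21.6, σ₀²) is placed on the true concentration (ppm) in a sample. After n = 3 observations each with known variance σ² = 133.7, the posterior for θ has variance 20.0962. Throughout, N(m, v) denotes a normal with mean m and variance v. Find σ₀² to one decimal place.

Posterior precision equals prior precision plus data precision: 1/σ_n² = 1/σ₀² + n/σ².
So 1/σ₀² = 1/20.0962 − 3/133.7 = 0.049761 − 0.022438 = 0.027323.
Hence σ₀² = 1/0.027323 ≈ 36.6.

σ₀² = 36.6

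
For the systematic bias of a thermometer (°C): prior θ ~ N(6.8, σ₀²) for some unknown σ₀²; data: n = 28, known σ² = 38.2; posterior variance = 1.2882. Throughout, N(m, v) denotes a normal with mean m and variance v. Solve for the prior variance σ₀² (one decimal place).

σ₀² = 23.1

Posterior precision equals prior precision plus data precision: 1/σ_n² = 1/σ₀² + n/σ².
So 1/σ₀² = 1/1.2882 − 28/38.2 = 0.776277 − 0.732984 = 0.043293.
Hence σ₀² = 1/0.043293 ≈ 23.1.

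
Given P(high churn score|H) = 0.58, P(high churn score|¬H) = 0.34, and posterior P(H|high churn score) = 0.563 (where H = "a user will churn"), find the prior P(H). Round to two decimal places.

Bayes' rule in odds form gives O(H|E) = O(H)·[P(E|H)/P(E|¬H)], hence O(H) = O(H|E)/LR.
Posterior odds = 0.563/(1−0.563) = 1.2883. LR = 0.58/0.34 = 1.7059.
Prior odds = 1.2883/1.7059 = 0.7552, so P(H) = 0.7552/(1+0.7552) ≈ 0.43.

P(H) = 0.43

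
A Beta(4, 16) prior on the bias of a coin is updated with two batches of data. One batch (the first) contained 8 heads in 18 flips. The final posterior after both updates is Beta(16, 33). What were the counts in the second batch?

Sequential conjugate updates are equivalent to a single update on the pooled data, so total successes = posterior α − prior α and total failures = posterior β − prior β.
Total across both batches: 16−4=12 heads, 33−16=17 tails.
Subtract the first batch: 12−8=4 heads and 17−10=7 tails.

4 heads and 7 tails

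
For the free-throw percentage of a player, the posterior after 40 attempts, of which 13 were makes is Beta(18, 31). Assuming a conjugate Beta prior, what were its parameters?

Beta(5, 4)

Beta is conjugate to the binomial likelihood: posterior = Beta(a+s, b+f).
So a = 18 − 13 = 5 and b = 31 − 27 = 4.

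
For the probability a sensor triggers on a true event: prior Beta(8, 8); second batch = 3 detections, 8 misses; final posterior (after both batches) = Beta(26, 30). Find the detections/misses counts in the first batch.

Sequential conjugate updates are equivalent to a single update on the pooled data, so total successes = posterior α − prior α and total failures = posterior β − prior β.
Total across both batches: 26−8=18 detections, 30−8=22 misses.
Subtract the second batch: 18−3=15 detections and 22−8=14 misses.

15 detections and 14 misses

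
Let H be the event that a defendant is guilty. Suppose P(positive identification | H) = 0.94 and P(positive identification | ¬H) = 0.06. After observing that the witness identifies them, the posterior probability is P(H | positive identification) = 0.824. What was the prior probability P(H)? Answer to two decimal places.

In odds form, posterior odds = prior odds × likelihood ratio, so prior odds = posterior odds ÷ LR.
Posterior odds = 0.824/(1−0.824) = 4.6818. LR = 0.94/0.06 = 15.6667.
Prior odds = 4.6818/15.6667 = 0.2988, so P(H) = 0.2988/(1+0.2988) ≈ 0.23.

P(H) = 0.23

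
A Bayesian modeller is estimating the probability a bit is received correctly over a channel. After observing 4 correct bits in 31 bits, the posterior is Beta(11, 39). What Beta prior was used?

Beta(7, 12)

Beta is conjugate to the binomial likelihood: posterior = Beta(α+s, β+f).
Subtract the data counts: 11−4=7, 39−27=12.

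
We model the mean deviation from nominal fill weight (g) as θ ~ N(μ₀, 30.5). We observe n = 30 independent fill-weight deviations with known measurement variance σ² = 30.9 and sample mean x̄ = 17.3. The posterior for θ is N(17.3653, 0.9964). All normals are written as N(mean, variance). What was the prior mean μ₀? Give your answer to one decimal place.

With known observation variance, the Normal–Normal posterior has precision τ_n = τ₀ + n/σ² and mean μ_n = (τ₀μ₀ + (n/σ²)x̄)/τ_n.
Here τ₀ = 1/30.5 = 0.032787 and τ_data = 30/30.9 = 0.970874, so τ_n = 1.003661.
Rearranging for μ₀: μ₀ = (μ_n·τ_n − τ_data·x̄)/τ₀ = (17.3653·1.003661 − 0.970874·17.3) / 0.032787 = 0.632754/0.032787 ≈ 19.3.

μ₀ = 19.3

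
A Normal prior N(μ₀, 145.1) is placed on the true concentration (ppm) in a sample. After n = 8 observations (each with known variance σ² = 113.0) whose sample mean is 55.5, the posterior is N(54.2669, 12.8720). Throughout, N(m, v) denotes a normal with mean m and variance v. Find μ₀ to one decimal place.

With known observation variance, the Normal–Normal posterior has precision τ_n = τ₀ + n/σ² and mean μ_n = (τ₀μ₀ + (n/σ²)x̄)/τ_n.
Here τ₀ = 1/145.1 = 0.006892 and τ_data = 8/113.0 = 0.070796, so τ_n = 0.077688.
Rearranging for μ₀: μ₀ = (μ_n·τ_n − τ_data·x̄)/τ₀ = (54.2669·0.077688 − 0.070796·55.5) / 0.006892 = 0.286709/0.006892 ≈ 41.6.

μ₀ = 41.6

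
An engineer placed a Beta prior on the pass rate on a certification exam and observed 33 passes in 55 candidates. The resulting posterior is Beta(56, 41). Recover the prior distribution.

A Beta(a, b) prior with s successes and f failures in binomial data gives a Beta(a+s, b+f) posterior.
So a = 56 − 33 = 23 and b = 41 − 22 = 19.

Beta(23, 19)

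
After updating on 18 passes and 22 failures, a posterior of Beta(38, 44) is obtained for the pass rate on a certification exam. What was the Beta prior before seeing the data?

Under Beta–binomial conjugacy the posterior parameters are (a+s, b+f).
Subtract the data counts: 38−18=20, 44−22=22.

Beta(20, 22)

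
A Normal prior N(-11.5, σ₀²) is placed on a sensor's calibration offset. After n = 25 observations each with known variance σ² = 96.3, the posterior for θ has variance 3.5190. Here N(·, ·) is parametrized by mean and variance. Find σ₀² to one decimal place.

Posterior precision equals prior precision plus data precision: 1/σ_n² = 1/σ₀² + n/σ².
So 1/σ₀² = 1/3.5190 − 25/96.3 = 0.284172 − 0.259605 = 0.024567.
Hence σ₀² = 1/0.024567 ≈ 40.7.

σ₀² = 40.7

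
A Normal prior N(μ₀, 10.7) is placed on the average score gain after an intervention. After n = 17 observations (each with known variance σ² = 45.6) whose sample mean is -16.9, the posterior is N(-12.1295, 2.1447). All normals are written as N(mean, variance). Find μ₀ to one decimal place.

The posterior mean is a precision-weighted average: μ_n = (τ₀μ₀ + τ_data·x̄)/(τ₀+τ_data), with τ₀=1/σ₀² and τ_data=n/σ².
Here τ₀ = 1/10.7 = 0.093458 and τ_data = 17/45.6 = 0.372807, so τ_n = 0.466265.
Rearranging for μ₀: μ₀ = (μ_n·τ_n − τ_data·x̄)/τ₀ = (-12.1295·0.466265 − 0.372807·-16.9) / 0.093458 = 0.644877/0.093458 ≈ 6.9.

μ₀ = 6.9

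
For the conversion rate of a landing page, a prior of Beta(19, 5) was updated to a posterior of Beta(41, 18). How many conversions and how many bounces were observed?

Under Beta–binomial conjugacy the posterior parameters are (α+s, β+f).
Match parameters: s=41−19=22, f=18−5=13.

22 conversions and 13 bounces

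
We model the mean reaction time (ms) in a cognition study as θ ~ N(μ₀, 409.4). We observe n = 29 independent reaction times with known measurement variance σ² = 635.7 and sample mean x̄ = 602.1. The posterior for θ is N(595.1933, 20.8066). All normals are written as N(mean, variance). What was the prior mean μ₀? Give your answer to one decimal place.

With known observation variance, the Normal–Normal posterior has precision τ_n = τ₀ + n/σ² and mean μ_n = (τ₀μ₀ + (n/σ²)x̄)/τ_n.
Here τ₀ = 1/409.4 = 0.002443 and τ_data = 29/635.7 = 0.045619, so τ_n = 0.048062.
Rearranging for μ₀: μ₀ = (μ_n·τ_n − τ_data·x̄)/τ₀ = (595.1933·0.048062 − 0.045619·602.1) / 0.002443 = 1.138980/0.002443 ≈ 466.2.

μ₀ = 466.2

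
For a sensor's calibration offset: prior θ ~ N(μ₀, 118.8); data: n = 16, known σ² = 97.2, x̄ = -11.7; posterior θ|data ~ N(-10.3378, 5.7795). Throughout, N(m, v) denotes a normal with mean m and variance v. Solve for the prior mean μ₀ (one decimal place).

μ₀ = 16.3

The posterior mean is a precision-weighted average: μ_n = (τ₀μ₀ + τ_data·x̄)/(τ₀+τ_data), with τ₀=1/σ₀² and τ_data=n/σ².
Here τ₀ = 1/118.8 = 0.008418 and τ_data = 16/97.2 = 0.164609, so τ_n = 0.173027.
Rearranging for μ₀: μ₀ = (μ_n·τ_n − τ_data·x̄)/τ₀ = (-10.3378·0.173027 − 0.164609·-11.7) / 0.008418 = 0.137207/0.008418 ≈ 16.3.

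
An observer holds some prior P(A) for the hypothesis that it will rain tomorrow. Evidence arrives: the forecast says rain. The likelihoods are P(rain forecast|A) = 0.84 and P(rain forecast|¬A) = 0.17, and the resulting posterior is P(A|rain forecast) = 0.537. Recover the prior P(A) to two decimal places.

P(A) = 0.19

In odds form, posterior odds = prior odds × likelihood ratio, so prior odds = posterior odds ÷ LR.
Posterior odds = 0.537/(1−0.537) = 1.1598. LR = 0.84/0.17 = 4.9412.
Prior odds = 1.1598/4.9412 = 0.2347, so P(A) = 0.2347/(1+0.2347) ≈ 0.19.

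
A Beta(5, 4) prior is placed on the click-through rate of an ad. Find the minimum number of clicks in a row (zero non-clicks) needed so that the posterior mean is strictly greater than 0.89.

After k clicks and 0 non-clicks the posterior is Beta(5+k, 4), with mean (5+k)/(5+4+k).
Set (5+k)/(9+k) > 0.89 and solve: k > (0.89·9 − 5)/(1 − 0.89) = 27.364.
The smallest integer exceeding 27.364 is 28, and checking k=28: (33)/(37) = 0.8919 > 0.89.

k = 28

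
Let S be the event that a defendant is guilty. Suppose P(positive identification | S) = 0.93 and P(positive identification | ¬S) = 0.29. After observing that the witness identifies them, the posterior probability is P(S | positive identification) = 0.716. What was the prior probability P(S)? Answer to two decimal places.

P(S) = 0.44

In odds form, posterior odds = prior odds × likelihood ratio, so prior odds = posterior odds ÷ LR.
Posterior odds = 0.716/(1−0.716) = 2.5211. LR = 0.93/0.29 = 3.2069.
Prior odds = 2.5211/3.2069 = 0.7861, so P(S) = 0.7861/(1+0.7861) ≈ 0.44.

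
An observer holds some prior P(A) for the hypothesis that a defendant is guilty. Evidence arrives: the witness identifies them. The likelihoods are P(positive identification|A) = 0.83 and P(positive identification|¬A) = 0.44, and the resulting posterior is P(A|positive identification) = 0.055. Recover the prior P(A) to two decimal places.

P(A) = 0.03

In odds form, posterior odds = prior odds × likelihood ratio, so prior odds = posterior odds ÷ LR.
Posterior odds = 0.055/(1−0.055) = 0.0582. LR = 0.83/0.44 = 1.8864.
Prior odds = 0.0582/1.8864 = 0.0309, so P(A) = 0.0309/(1+0.0309) ≈ 0.03.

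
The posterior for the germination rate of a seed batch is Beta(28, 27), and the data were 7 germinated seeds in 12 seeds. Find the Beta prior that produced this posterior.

Beta(21, 22)

Under Beta–binomial conjugacy the posterior parameters are (a+s, b+f).
Subtract the data counts: 28−7=21, 27−5=22.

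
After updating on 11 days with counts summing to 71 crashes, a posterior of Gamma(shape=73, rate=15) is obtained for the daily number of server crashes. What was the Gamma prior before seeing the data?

A Gamma(α, β) prior (rate parametrization) on a Poisson rate with n observations summing to S gives posterior Gamma(α+S, β+n).
So α = 73 − 71 = 2 and β = 15 − 11 = 4.

Gamma(shape=2, rate=4)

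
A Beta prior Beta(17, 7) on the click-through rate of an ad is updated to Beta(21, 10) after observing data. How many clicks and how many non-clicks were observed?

4 clicks and 3 non-clicks

A Beta(α, β) prior with s successes and f failures in binomial data gives a Beta(α+s, β+f) posterior.
Match parameters: s=21−17=4, f=10−7=3.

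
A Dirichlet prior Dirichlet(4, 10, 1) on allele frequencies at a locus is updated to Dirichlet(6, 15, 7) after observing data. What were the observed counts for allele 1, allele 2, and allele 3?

counts (2, 5, 6)

For a Dirichlet(α) prior with multinomial counts c, the posterior is Dirichlet(α + c) componentwise.
Counts are posterior − prior componentwise: 6−4=2, 15−10=5, 7−1=6.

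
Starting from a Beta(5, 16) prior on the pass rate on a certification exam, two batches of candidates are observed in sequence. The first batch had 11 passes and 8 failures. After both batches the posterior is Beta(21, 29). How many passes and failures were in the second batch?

Sequential conjugate updates are equivalent to a single update on the pooled data, so total successes = posterior α − prior α and total failures = posterior β − prior β.
Total across both batches: 21−5=16 passes, 29−16=13 failures.
Subtract the first batch: 16−11=5 passes and 13−8=5 failures.

5 passes and 5 failures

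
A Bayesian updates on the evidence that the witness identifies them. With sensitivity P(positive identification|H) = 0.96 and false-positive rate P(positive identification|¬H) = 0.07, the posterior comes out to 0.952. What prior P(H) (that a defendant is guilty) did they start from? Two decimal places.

In odds form, posterior odds = prior odds × likelihood ratio, so prior odds = posterior odds ÷ LR.
Posterior odds = 0.952/(1−0.952) = 19.8333. LR = 0.96/0.07 = 13.7143.
Prior odds = 19.8333/13.7143 = 1.4462, so P(H) = 1.4462/(1+1.4462) ≈ 0.59.

P(H) = 0.59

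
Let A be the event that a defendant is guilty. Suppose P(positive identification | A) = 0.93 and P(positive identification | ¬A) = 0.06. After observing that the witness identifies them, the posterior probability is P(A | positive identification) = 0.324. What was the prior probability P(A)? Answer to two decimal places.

In odds form, posterior odds = prior odds × likelihood ratio, so prior odds = posterior odds ÷ LR.
Posterior odds = 0.324/(1−0.324) = 0.4793. LR = 0.93/0.06 = 15.5000.
Prior odds = 0.4793/15.5000 = 0.0309, so P(A) = 0.0309/(1+0.0309) ≈ 0.03.

P(A) = 0.03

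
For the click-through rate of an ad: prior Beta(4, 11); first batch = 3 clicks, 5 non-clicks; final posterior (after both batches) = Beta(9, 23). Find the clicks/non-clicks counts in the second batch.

Sequential conjugate updates are equivalent to a single update on the pooled data, so total successes = posterior α − prior α and total failures = posterior β − prior β.
Total across both batches: 9−4=5 clicks, 23−11=12 non-clicks.
Subtract the first batch: 5−3=2 clicks and 12−5=7 non-clicks.

2 clicks and 7 non-clicks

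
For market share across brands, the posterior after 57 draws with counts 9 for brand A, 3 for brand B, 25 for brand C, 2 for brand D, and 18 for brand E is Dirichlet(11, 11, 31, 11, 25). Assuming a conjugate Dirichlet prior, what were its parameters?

For a Dirichlet(α) prior with multinomial counts c, the posterior is Dirichlet(α + c) componentwise.
Subtract each count from the matching posterior parameter: 11−9=2, 11−3=8, 31−25=6, 11−2=9, 25−18=7.

Dirichlet(2, 8, 6, 9, 7)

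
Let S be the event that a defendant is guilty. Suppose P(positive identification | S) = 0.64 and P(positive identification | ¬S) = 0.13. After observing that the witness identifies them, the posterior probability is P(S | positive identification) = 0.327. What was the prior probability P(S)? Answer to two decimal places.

In odds form, posterior odds = prior odds × likelihood ratio, so prior odds = posterior odds ÷ LR.
Posterior odds = 0.327/(1−0.327) = 0.4859. LR = 0.64/0.13 = 4.9231.
Prior odds = 0.4859/4.9231 = 0.0987, so P(S) = 0.0987/(1+0.0987) ≈ 0.09.

P(S) = 0.09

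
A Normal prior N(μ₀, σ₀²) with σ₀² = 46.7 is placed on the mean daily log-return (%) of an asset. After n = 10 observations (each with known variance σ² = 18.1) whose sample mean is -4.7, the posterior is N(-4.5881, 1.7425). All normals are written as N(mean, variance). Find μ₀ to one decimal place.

With known observation variance, the Normal–Normal posterior has precision τ_n = τ₀ + n/σ² and mean μ_n = (τ₀μ₀ + (n/σ²)x̄)/τ_n.
Here τ₀ = 1/46.7 = 0.021413 and τ_data = 10/18.1 = 0.552486, so τ_n = 0.573899.
Rearranging for μ₀: μ₀ = (μ_n·τ_n − τ_data·x̄)/τ₀ = (-4.5881·0.573899 − 0.552486·-4.7) / 0.021413 = -0.036422/0.021413 ≈ -1.7.

μ₀ = -1.7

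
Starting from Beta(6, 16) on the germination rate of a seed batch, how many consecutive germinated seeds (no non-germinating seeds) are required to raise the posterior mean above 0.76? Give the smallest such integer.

After k germinated seeds and 0 non-germinating seeds the posterior is Beta(6+k, 16), with mean (6+k)/(6+16+k).
Set (6+k)/(22+k) > 0.76 and solve: k > (0.76·22 − 6)/(1 − 0.76) = 44.667.
The smallest integer exceeding 44.667 is 45.

k = 45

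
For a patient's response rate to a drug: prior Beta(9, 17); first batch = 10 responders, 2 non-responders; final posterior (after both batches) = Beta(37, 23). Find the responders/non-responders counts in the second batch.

Sequential conjugate updates are equivalent to a single update on the pooled data, so total successes = posterior α − prior α and total failures = posterior β − prior β.
Total across both batches: 37−9=28 responders, 23−17=6 non-responders.
Subtract the first batch: 28−10=18 responders and 6−2=4 non-responders.

18 responders and 4 non-responders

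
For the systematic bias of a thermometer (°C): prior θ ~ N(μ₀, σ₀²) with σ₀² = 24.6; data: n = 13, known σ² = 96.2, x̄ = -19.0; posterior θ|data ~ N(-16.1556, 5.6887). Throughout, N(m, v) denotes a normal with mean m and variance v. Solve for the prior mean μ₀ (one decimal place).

μ₀ = -6.7

With known observation variance, the Normal–Normal posterior has precision τ_n = τ₀ + n/σ² and mean μ_n = (τ₀μ₀ + (n/σ²)x̄)/τ_n.
Here τ₀ = 1/24.6 = 0.040650 and τ_data = 13/96.2 = 0.135135, so τ_n = 0.175785.
Rearranging for μ₀: μ₀ = (μ_n·τ_n − τ_data·x̄)/τ₀ = (-16.1556·0.175785 − 0.135135·-19.0) / 0.040650 = -0.272347/0.040650 ≈ -6.7.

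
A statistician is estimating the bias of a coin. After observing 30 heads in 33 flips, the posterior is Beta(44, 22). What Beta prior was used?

Beta is conjugate to the binomial likelihood: posterior = Beta(a+s, b+f).
Subtract the data counts: 44−30=14, 22−3=19.

Beta(14, 19)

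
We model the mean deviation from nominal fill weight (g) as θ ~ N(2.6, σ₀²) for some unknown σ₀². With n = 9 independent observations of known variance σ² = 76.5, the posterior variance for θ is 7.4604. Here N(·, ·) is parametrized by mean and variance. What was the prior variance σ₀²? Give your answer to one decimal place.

σ₀² = 61.0

Posterior precision equals prior precision plus data precision: 1/σ_n² = 1/σ₀² + n/σ².
So 1/σ₀² = 1/7.4604 − 9/76.5 = 0.134041 − 0.117647 = 0.016394.
Hence σ₀² = 1/0.016394 ≈ 61.0.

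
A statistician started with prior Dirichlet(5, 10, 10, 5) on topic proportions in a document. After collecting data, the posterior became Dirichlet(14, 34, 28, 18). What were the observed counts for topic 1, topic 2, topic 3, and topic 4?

counts (9, 24, 18, 13)

For a Dirichlet(α) prior with multinomial counts c, the posterior is Dirichlet(α + c) componentwise.
Counts are posterior − prior componentwise: 14−5=9, 34−10=24, 28−10=18, 18−5=13.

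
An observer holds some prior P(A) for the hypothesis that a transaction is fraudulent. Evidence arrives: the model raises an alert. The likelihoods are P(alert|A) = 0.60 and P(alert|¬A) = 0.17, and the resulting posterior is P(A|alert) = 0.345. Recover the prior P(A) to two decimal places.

In odds form, posterior odds = prior odds × likelihood ratio, so prior odds = posterior odds ÷ LR.
Posterior odds = 0.345/(1−0.345) = 0.5267. LR = 0.60/0.17 = 3.5294.
Prior odds = 0.5267/3.5294 = 0.1492, so P(A) = 0.1492/(1+0.1492) ≈ 0.13.

P(A) = 0.13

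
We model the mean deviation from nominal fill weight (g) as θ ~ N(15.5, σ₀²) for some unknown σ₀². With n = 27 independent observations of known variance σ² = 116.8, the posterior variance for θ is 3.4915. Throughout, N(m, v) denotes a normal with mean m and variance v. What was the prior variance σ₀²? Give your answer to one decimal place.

σ₀² = 18.1

For the Normal–Normal model with known σ², precisions add: τ_n = τ₀ + n/σ².
So 1/σ₀² = 1/3.4915 − 27/116.8 = 0.286410 − 0.231164 = 0.055246.
Hence σ₀² = 1/0.055246 ≈ 18.1.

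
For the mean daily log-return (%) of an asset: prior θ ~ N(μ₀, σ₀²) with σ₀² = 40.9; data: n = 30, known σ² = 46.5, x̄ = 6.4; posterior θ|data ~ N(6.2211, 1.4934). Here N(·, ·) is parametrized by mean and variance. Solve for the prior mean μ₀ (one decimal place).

With known observation variance, the Normal–Normal posterior has precision τ_n = τ₀ + n/σ² and mean μ_n = (τ₀μ₀ + (n/σ²)x̄)/τ_n.
Here τ₀ = 1/40.9 = 0.024450 and τ_data = 30/46.5 = 0.645161, so τ_n = 0.669611.
Rearranging for μ₀: μ₀ = (μ_n·τ_n − τ_data·x̄)/τ₀ = (6.2211·0.669611 − 0.645161·6.4) / 0.024450 = 0.036687/0.024450 ≈ 1.5.

μ₀ = 1.5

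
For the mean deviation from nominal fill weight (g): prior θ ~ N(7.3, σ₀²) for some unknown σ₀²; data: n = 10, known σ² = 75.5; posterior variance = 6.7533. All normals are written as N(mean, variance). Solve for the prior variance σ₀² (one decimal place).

σ₀² = 64.0

For the Normal–Normal model with known σ², precisions add: τ_n = τ₀ + n/σ².
So 1/σ₀² = 1/6.7533 − 10/75.5 = 0.148076 − 0.132450 = 0.015626.
Hence σ₀² = 1/0.015626 ≈ 64.0.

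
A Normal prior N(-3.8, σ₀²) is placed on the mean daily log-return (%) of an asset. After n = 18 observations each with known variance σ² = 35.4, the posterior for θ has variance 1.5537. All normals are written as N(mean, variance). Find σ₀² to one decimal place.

Posterior precision equals prior precision plus data precision: 1/σ_n² = 1/σ₀² + n/σ².
So 1/σ₀² = 1/1.5537 − 18/35.4 = 0.643625 − 0.508475 = 0.135150.
Hence σ₀² = 1/0.135150 ≈ 7.4.

σ₀² = 7.4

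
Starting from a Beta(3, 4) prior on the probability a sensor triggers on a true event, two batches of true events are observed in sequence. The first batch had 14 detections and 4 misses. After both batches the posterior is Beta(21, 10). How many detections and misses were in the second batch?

Because Beta–binomial updating is additive in the counts, the combined data contributed (α_post−α_prior, β_post−β_prior) successes and failures.
Total across both batches: 21−3=18 detections, 10−4=6 misses.
Subtract the first batch: 18−14=4 detections and 6−4=2 misses.

4 detections and 2 misses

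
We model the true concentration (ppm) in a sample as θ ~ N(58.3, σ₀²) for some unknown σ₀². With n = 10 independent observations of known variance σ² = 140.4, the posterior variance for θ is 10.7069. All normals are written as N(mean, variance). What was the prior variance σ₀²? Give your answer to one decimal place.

Posterior precision equals prior precision plus data precision: 1/σ_n² = 1/σ₀² + n/σ².
So 1/σ₀² = 1/10.7069 − 10/140.4 = 0.093398 − 0.071225 = 0.022173.
Hence σ₀² = 1/0.022173 ≈ 45.1.

σ₀² = 45.1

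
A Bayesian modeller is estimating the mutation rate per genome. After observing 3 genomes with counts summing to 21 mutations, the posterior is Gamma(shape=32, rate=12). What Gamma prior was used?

Gamma(shape=11, rate=9)

A Gamma(α, β) prior (rate parametrization) on a Poisson rate with n observations summing to S gives posterior Gamma(α+S, β+n).
So α = 32 − 21 = 11 and β = 12 − 3 = 9.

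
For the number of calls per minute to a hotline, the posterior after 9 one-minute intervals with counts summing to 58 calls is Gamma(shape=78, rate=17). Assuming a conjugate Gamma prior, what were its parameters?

Gamma(shape=20, rate=8)

Gamma–Poisson conjugacy: posterior shape = α + Σxᵢ, posterior rate = β + n.
So α = 78 − 58 = 20 and β = 17 − 9 = 8.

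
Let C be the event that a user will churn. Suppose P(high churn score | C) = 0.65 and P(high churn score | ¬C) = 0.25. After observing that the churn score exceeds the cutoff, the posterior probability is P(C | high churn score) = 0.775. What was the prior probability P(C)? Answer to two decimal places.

P(C) = 0.57

Bayes' rule in odds form gives O(C|E) = O(C)·[P(E|C)/P(E|¬C)], hence O(C) = O(C|E)/LR.
Posterior odds = 0.775/(1−0.775) = 3.4444. LR = 0.65/0.25 = 2.6000.
Prior odds = 3.4444/2.6000 = 1.3248, so P(C) = 1.3248/(1+1.3248) ≈ 0.57.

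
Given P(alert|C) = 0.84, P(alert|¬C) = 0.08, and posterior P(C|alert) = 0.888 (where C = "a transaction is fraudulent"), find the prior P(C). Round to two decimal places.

P(C) = 0.43

In odds form, posterior odds = prior odds × likelihood ratio, so prior odds = posterior odds ÷ LR.
Posterior odds = 0.888/(1−0.888) = 7.9286. LR = 0.84/0.08 = 10.5000.
Prior odds = 7.9286/10.5000 = 0.7551, so P(C) = 0.7551/(1+0.7551) ≈ 0.43.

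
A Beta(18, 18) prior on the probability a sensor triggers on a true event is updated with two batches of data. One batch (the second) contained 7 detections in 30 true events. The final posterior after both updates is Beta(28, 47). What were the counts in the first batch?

3 detections and 6 misses

Because Beta–binomial updating is additive in the counts, the combined data contributed (α_post−α_prior, β_post−β_prior) successes and failures.
Total across both batches: 28−18=10 detections, 47−18=29 misses.
Subtract the second batch: 10−7=3 detections and 29−23=6 misses.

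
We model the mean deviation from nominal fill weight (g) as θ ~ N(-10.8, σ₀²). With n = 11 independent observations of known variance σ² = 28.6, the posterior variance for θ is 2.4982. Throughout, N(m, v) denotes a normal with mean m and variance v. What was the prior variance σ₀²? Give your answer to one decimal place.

σ₀² = 63.8

For the Normal–Normal model with known σ², precisions add: τ_n = τ₀ + n/σ².
So 1/σ₀² = 1/2.4982 − 11/28.6 = 0.400288 − 0.384615 = 0.015673.
Hence σ₀² = 1/0.015673 ≈ 63.8.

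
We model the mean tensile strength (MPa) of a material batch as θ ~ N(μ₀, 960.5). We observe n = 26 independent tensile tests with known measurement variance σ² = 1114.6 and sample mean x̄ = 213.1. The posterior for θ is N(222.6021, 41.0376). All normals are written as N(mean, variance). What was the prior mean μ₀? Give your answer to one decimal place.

With known observation variance, the Normal–Normal posterior has precision τ_n = τ₀ + n/σ² and mean μ_n = (τ₀μ₀ + (n/σ²)x̄)/τ_n.
Here τ₀ = 1/960.5 = 0.001041 and τ_data = 26/1114.6 = 0.023327, so τ_n = 0.024368.
Rearranging for μ₀: μ₀ = (μ_n·τ_n − τ_data·x̄)/τ₀ = (222.6021·0.024368 − 0.023327·213.1) / 0.001041 = 0.453384/0.001041 ≈ 435.5.

μ₀ = 435.5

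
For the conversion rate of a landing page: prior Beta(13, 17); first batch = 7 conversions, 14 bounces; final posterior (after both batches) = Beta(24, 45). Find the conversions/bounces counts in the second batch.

Sequential conjugate updates are equivalent to a single update on the pooled data, so total successes = posterior α − prior α and total failures = posterior β − prior β.
Total across both batches: 24−13=11 conversions, 45−17=28 bounces.
Subtract the first batch: 11−7=4 conversions and 28−14=14 bounces.

4 conversions and 14 bounces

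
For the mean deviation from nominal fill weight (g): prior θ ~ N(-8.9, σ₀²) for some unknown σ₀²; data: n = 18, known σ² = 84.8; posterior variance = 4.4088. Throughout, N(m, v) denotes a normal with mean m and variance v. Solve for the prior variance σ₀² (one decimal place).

σ₀² = 68.7

For the Normal–Normal model with known σ², precisions add: τ_n = τ₀ + n/σ².
So 1/σ₀² = 1/4.4088 − 18/84.8 = 0.226819 − 0.212264 = 0.014555.
Hence σ₀² = 1/0.014555 ≈ 68.7.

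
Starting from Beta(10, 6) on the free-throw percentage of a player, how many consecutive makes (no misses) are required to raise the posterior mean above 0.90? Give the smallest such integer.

After k makes and 0 misses the posterior is Beta(10+k, 6), with mean (10+k)/(10+6+k).
Set (10+k)/(16+k) > 0.90 and solve: k > (0.90·16 − 10)/(1 − 0.90) = 44.000.
The smallest integer exceeding 44.000 is 45, and checking k=45: (55)/(61) = 0.9016 > 0.90.

k = 45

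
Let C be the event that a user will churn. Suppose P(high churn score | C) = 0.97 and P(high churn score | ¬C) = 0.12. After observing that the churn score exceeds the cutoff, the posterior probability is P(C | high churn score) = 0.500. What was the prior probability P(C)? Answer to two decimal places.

In odds form, posterior odds = prior odds × likelihood ratio, so prior odds = posterior odds ÷ LR.
Posterior odds = 0.500/(1−0.500) = 1.0000. LR = 0.97/0.12 = 8.0833.
Prior odds = 1.0000/8.0833 = 0.1237, so P(C) = 0.1237/(1+0.1237) ≈ 0.11.

P(C) = 0.11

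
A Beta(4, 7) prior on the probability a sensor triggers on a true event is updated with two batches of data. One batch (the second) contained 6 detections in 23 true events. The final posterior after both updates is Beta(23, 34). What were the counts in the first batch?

Because Beta–binomial updating is additive in the counts, the combined data contributed (α_post−α_prior, β_post−β_prior) successes and failures.
Total across both batches: 23−4=19 detections, 34−7=27 misses.
Subtract the second batch: 19−6=13 detections and 27−17=10 misses.

13 detections and 10 misses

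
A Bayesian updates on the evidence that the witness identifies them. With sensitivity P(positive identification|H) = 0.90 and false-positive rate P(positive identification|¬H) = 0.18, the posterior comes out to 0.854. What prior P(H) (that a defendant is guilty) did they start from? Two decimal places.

Bayes' rule in odds form gives O(H|E) = O(H)·[P(E|H)/P(E|¬H)], hence O(H) = O(H|E)/LR.
Posterior odds = 0.854/(1−0.854) = 5.8493. LR = 0.90/0.18 = 5.0000.
Prior odds = 5.8493/5.0000 = 1.1699, so P(H) = 1.1699/(1+1.1699) ≈ 0.54.

P(H) = 0.54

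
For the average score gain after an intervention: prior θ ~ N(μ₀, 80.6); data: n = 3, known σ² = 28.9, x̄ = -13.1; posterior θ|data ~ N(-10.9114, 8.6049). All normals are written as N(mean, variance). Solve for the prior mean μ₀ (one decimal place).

μ₀ = 7.4

The posterior mean is a precision-weighted average: μ_n = (τ₀μ₀ + τ_data·x̄)/(τ₀+τ_data), with τ₀=1/σ₀² and τ_data=n/σ².
Here τ₀ = 1/80.6 = 0.012407 and τ_data = 3/28.9 = 0.103806, so τ_n = 0.116213.
Rearranging for μ₀: μ₀ = (μ_n·τ_n − τ_data·x̄)/τ₀ = (-10.9114·0.116213 − 0.103806·-13.1) / 0.012407 = 0.091812/0.012407 ≈ 7.4.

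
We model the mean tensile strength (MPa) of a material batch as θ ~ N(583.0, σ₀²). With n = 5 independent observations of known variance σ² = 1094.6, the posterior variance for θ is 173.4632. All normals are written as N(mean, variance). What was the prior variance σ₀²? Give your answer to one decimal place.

σ₀² = 835.4

For the Normal–Normal model with known σ², precisions add: τ_n = τ₀ + n/σ².
So 1/σ₀² = 1/173.4632 − 5/1094.6 = 0.005765 − 0.004568 = 0.001197.
Hence σ₀² = 1/0.001197 ≈ 835.4.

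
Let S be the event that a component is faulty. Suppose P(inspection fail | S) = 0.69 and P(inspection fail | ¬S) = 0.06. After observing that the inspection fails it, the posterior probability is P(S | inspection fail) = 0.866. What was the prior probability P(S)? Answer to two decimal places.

P(S) = 0.36

In odds form, posterior odds = prior odds × likelihood ratio, so prior odds = posterior odds ÷ LR.
Posterior odds = 0.866/(1−0.866) = 6.4627. LR = 0.69/0.06 = 11.5000.
Prior odds = 6.4627/11.5000 = 0.5620, so P(S) = 0.5620/(1+0.5620) ≈ 0.36.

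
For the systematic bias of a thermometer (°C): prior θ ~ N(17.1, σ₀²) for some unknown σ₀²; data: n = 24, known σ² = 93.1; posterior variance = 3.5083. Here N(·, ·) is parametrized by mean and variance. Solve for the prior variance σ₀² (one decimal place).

For the Normal–Normal model with known σ², precisions add: τ_n = τ₀ + n/σ².
So 1/σ₀² = 1/3.5083 − 24/93.1 = 0.285038 − 0.257787 = 0.027251.
Hence σ₀² = 1/0.027251 ≈ 36.7.

σ₀² = 36.7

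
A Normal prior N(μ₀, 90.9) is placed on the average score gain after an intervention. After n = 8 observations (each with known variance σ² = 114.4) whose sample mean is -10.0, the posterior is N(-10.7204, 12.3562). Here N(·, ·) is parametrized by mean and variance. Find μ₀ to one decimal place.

With known observation variance, the Normal–Normal posterior has precision τ_n = τ₀ + n/σ² and mean μ_n = (τ₀μ₀ + (n/σ²)x̄)/τ_n.
Here τ₀ = 1/90.9 = 0.011001 and τ_data = 8/114.4 = 0.069930, so τ_n = 0.080931.
Rearranging for μ₀: μ₀ = (μ_n·τ_n − τ_data·x̄)/τ₀ = (-10.7204·0.080931 − 0.069930·-10.0) / 0.011001 = -0.168313/0.011001 ≈ -15.3.

μ₀ = -15.3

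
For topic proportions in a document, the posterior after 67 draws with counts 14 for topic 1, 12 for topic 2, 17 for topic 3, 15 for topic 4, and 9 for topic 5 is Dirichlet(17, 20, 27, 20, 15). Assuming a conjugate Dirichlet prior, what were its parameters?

For a Dirichlet(α) prior with multinomial counts c, the posterior is Dirichlet(α + c) componentwise.
Subtract each count from the matching posterior parameter: 17−14=3, 20−12=8, 27−17=10, 20−15=5, 15−9=6.

Dirichlet(3, 8, 10, 5, 6)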